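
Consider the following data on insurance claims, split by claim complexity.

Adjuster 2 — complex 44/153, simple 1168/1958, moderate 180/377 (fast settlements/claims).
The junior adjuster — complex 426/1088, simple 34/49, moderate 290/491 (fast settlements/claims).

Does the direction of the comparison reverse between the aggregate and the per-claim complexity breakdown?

Complex: Adjuster 2 44/153 = 28.8%, the junior adjuster 426/1088 = 39.2% → the junior adjuster
Simple: Adjuster 2 1168/1958 = 59.7%, the junior adjuster 34/49 = 69.4% → the junior adjuster
Moderate: Adjuster 2 180/377 = 47.7%, the junior adjuster 290/491 = 59.1% → the junior adjuster
Overall: Adjuster 2 1392/2488 = 55.9%, the junior adjuster 750/1628 = 46.1% → Adjuster 2
The junior adjuster wins each claim group but Adjuster 2 wins overall — the comparison reverses. The junior adjuster's claims skew toward complex, which has a lower base rate.

Yes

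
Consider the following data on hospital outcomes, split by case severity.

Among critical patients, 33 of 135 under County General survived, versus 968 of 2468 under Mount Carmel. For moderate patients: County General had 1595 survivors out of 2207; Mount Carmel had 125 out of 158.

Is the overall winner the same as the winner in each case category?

Critical: County General 33/135 = 24.4%, Mount Carmel 968/2468 = 39.2% → Mount Carmel
Moderate: County General 1595/2207 = 72.3%, Mount Carmel 125/158 = 79.1% → Mount Carmel
Overall: County General 1628/2342 = 69.5%, Mount Carmel 1093/2626 = 41.6% → County General
Mount Carmel wins each case group but County General wins overall — the comparison reverses. Mount Carmel's patients skew toward critical, which has a lower base rate.

No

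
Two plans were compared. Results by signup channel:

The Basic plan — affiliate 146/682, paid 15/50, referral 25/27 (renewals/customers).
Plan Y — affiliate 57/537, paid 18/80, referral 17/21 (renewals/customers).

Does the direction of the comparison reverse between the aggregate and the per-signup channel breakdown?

No

Affiliate: the Basic plan 146/682 = 21.4%, Plan Y 57/537 = 10.6% → the Basic plan
Paid: the Basic plan 15/50 = 30.0%, Plan Y 18/80 = 22.5% → the Basic plan
Referral: the Basic plan 25/27 = 92.6%, Plan Y 17/21 = 81.0% → the Basic plan
Overall: the Basic plan 186/759 = 24.5%, Plan Y 92/638 = 14.4% → the Basic plan
The Basic plan wins overall and in every signup group — no reversal.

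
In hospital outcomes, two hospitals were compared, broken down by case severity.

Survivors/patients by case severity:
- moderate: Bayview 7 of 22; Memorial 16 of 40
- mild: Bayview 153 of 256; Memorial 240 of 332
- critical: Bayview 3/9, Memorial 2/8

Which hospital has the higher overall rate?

Memorial

Moderate: Bayview 7/22 = 31.8%, Memorial 16/40 = 40.0% → Memorial
Mild: Bayview 153/256 = 59.8%, Memorial 240/332 = 72.3% → Memorial
Critical: Bayview 3/9 = 33.3%, Memorial 2/8 = 25.0% → Bayview
Overall: Bayview 163/287 = 56.8%, Memorial 258/380 = 67.9% → Memorial
(Neither sweeps every case group, but Memorial has the higher pooled rate.)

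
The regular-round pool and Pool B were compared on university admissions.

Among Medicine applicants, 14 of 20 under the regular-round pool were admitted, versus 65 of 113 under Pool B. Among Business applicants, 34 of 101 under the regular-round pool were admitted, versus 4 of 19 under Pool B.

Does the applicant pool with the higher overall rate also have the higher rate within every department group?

No

Medicine: the regular-round pool 14/20 = 70.0%, Pool B 65/113 = 57.5% → the regular-round pool
Business: the regular-round pool 34/101 = 33.7%, Pool B 4/19 = 21.1% → the regular-round pool
Overall: the regular-round pool 48/121 = 39.7%, Pool B 69/132 = 52.3% → Pool B
The regular-round pool wins each department group but Pool B wins overall — the comparison reverses. The regular-round pool's applicants skew toward Business, which has a lower base rate.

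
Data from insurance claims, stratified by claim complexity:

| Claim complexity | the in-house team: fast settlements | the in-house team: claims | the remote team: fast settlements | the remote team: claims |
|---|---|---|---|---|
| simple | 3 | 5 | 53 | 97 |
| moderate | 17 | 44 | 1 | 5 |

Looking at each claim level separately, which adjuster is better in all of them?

the in-house team

Simple: the in-house team 3/5 = 60.0%, the remote team 53/97 = 54.6% → the in-house team
Moderate: the in-house team 17/44 = 38.6%, the remote team 1/5 = 20.0% → the in-house team
The in-house team has the higher rate in both groups.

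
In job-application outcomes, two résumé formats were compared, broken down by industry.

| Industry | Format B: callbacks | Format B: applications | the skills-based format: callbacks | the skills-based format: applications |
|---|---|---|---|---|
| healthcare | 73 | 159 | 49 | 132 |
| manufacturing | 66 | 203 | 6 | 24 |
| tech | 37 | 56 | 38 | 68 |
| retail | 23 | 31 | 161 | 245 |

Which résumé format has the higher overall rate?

Healthcare: Format B 73/159 = 45.9%, the skills-based format 49/132 = 37.1% → Format B
Manufacturing: Format B 66/203 = 32.5%, the skills-based format 6/24 = 25.0% → Format B
Tech: Format B 37/56 = 66.1%, the skills-based format 38/68 = 55.9% → Format B
Retail: Format B 23/31 = 74.2%, the skills-based format 161/245 = 65.7% → Format B
Overall: Format B 199/449 = 44.3%, the skills-based format 254/469 = 54.2% → the skills-based format
(Format B wins every industry group but the skills-based format wins overall — Format B's applications skew toward the low-rate manufacturing group.)

the skills-based format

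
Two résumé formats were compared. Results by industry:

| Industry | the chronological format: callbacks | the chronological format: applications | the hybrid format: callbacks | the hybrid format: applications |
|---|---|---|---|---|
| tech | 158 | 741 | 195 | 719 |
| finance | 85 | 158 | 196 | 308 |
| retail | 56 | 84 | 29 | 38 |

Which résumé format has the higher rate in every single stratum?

the hybrid format

Tech: the chronological format 158/741 = 21.3%, the hybrid format 195/719 = 27.1% → the hybrid format
Finance: the chronological format 85/158 = 53.8%, the hybrid format 196/308 = 63.6% → the hybrid format
Retail: the chronological format 56/84 = 66.7%, the hybrid format 29/38 = 76.3% → the hybrid format
The hybrid format has the higher rate in all 3 groups.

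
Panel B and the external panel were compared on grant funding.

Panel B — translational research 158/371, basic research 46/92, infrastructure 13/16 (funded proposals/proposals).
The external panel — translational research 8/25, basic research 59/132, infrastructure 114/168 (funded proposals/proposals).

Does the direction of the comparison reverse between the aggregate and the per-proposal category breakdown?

Yes

Translational research: Panel B 158/371 = 42.6%, the external panel 8/25 = 32.0% → Panel B
Basic research: Panel B 46/92 = 50.0%, the external panel 59/132 = 44.7% → Panel B
Infrastructure: Panel B 13/16 = 81.2%, the external panel 114/168 = 67.9% → Panel B
Overall: Panel B 217/479 = 45.3%, the external panel 181/325 = 55.7% → the external panel
Panel B wins each proposal group but the external panel wins overall — the comparison reverses. Panel B's proposals skew toward translational research, which has a lower base rate.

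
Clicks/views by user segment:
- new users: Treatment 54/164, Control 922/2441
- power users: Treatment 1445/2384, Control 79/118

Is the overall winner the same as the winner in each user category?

New users: Treatment 54/164 = 32.9%, Control 922/2441 = 37.8% → Control
Power users: Treatment 1445/2384 = 60.6%, Control 79/118 = 66.9% → Control
Overall: Treatment 1499/2548 = 58.8%, Control 1001/2559 = 39.1% → Treatment
Control wins each user group but Treatment wins overall — the comparison reverses. Control's views skew toward new users, which has a lower base rate.

No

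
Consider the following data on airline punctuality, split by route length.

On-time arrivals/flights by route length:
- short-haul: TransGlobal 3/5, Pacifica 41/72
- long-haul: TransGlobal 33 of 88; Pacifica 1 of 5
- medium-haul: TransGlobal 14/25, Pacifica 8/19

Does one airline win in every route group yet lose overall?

Yes

Short-haul: TransGlobal 3/5 = 60.0%, Pacifica 41/72 = 56.9% → TransGlobal
Long-haul: TransGlobal 33/88 = 37.5%, Pacifica 1/5 = 20.0% → TransGlobal
Medium-haul: TransGlobal 14/25 = 56.0%, Pacifica 8/19 = 42.1% → TransGlobal
Overall: TransGlobal 50/118 = 42.4%, Pacifica 50/96 = 52.1% → Pacifica
TransGlobal wins each route group but Pacifica wins overall — the comparison reverses. TransGlobal's flights skew toward long-haul, which has a lower base rate.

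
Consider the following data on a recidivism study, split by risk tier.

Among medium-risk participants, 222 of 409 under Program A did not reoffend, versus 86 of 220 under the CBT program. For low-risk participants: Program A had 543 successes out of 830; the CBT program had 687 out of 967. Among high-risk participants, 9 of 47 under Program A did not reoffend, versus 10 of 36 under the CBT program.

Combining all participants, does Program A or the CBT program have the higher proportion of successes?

Medium-risk: Program A 222/409 = 54.3%, the CBT program 86/220 = 39.1% → Program A
Low-risk: Program A 543/830 = 65.4%, the CBT program 687/967 = 71.0% → the CBT program
High-risk: Program A 9/47 = 19.1%, the CBT program 10/36 = 27.8% → the CBT program
Overall: Program A 774/1286 = 60.2%, the CBT program 783/1223 = 64.0% → the CBT program
(Neither sweeps every risk group, but the CBT program has the higher pooled rate.)

the CBT program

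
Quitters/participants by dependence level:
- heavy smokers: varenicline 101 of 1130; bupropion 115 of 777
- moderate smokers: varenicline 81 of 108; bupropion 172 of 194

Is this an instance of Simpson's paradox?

Heavy smokers: varenicline 101/1130 = 8.9%, bupropion 115/777 = 14.8% → bupropion
Moderate smokers: varenicline 81/108 = 75.0%, bupropion 172/194 = 88.7% → bupropion
Overall: varenicline 182/1238 = 14.7%, bupropion 287/971 = 29.6% → bupropion
Bupropion wins overall and in every dependence group — no reversal.

No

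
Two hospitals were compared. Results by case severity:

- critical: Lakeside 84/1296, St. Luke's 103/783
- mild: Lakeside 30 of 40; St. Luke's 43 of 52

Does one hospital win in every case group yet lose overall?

No

Critical: Lakeside 84/1296 = 6.5%, St. Luke's 103/783 = 13.2% → St. Luke's
Mild: Lakeside 30/40 = 75.0%, St. Luke's 43/52 = 82.7% → St. Luke's
Overall: Lakeside 114/1336 = 8.5%, St. Luke's 146/835 = 17.5% → St. Luke's
St. Luke's wins overall and in every case group — no reversal.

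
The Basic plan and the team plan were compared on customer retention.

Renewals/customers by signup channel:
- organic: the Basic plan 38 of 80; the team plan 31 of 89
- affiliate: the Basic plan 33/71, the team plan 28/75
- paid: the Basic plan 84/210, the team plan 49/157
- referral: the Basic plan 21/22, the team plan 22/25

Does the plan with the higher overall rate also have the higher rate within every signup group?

Yes

Organic: the Basic plan 38/80 = 47.5%, the team plan 31/89 = 34.8% → the Basic plan
Affiliate: the Basic plan 33/71 = 46.5%, the team plan 28/75 = 37.3% → the Basic plan
Paid: the Basic plan 84/210 = 40.0%, the team plan 49/157 = 31.2% → the Basic plan
Referral: the Basic plan 21/22 = 95.5%, the team plan 22/25 = 88.0% → the Basic plan
Overall: the Basic plan 176/383 = 46.0%, the team plan 130/346 = 37.6% → the Basic plan
The Basic plan wins overall and in every signup group — no reversal.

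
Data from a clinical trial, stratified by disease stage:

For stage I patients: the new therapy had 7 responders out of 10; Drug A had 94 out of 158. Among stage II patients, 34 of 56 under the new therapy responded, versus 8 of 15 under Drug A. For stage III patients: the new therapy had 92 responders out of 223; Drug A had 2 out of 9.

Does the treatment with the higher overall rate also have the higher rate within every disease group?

Stage I: the new therapy 7/10 = 70.0%, Drug A 94/158 = 59.5% → the new therapy
Stage II: the new therapy 34/56 = 60.7%, Drug A 8/15 = 53.3% → the new therapy
Stage III: the new therapy 92/223 = 41.3%, Drug A 2/9 = 22.2% → the new therapy
Overall: the new therapy 133/289 = 46.0%, Drug A 104/182 = 57.1% → Drug A
The new therapy wins each disease group but Drug A wins overall — the comparison reverses. The new therapy's patients skew toward stage III, which has a lower base rate.

No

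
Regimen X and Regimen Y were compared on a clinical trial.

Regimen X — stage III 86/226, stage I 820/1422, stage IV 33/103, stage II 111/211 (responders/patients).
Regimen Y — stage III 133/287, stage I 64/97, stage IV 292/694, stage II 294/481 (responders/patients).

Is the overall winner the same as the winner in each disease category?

No

Stage III: Regimen X 86/226 = 38.1%, Regimen Y 133/287 = 46.3% → Regimen Y
Stage I: Regimen X 820/1422 = 57.7%, Regimen Y 64/97 = 66.0% → Regimen Y
Stage IV: Regimen X 33/103 = 32.0%, Regimen Y 292/694 = 42.1% → Regimen Y
Stage II: Regimen X 111/211 = 52.6%, Regimen Y 294/481 = 61.1% → Regimen Y
Overall: Regimen X 1050/1962 = 53.5%, Regimen Y 783/1559 = 50.2% → Regimen X
Regimen Y wins each disease group but Regimen X wins overall — the comparison reverses. Regimen Y's patients skew toward stage IV, which has a lower base rate.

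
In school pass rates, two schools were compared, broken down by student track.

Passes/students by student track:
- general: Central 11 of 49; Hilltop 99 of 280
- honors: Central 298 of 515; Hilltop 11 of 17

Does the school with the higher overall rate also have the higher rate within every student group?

General: Central 11/49 = 22.4%, Hilltop 99/280 = 35.4% → Hilltop
Honors: Central 298/515 = 57.9%, Hilltop 11/17 = 64.7% → Hilltop
Overall: Central 309/564 = 54.8%, Hilltop 110/297 = 37.0% → Central
Hilltop wins each student group but Central wins overall — the comparison reverses. Hilltop's students skew toward general, which has a lower base rate.

No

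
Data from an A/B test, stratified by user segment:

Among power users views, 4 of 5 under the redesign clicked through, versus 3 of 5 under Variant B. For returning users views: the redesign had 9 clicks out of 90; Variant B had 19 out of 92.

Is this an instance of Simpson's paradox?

Power users: the redesign 4/5 = 80.0%, Variant B 3/5 = 60.0% → the redesign
Returning users: the redesign 9/90 = 10.0%, Variant B 19/92 = 20.7% → Variant B
Overall: the redesign 13/95 = 13.7%, Variant B 22/97 = 22.7% → Variant B
Neither sweeps: the redesign wins 1 of 2 groups, Variant B wins 1. Variant B wins overall but not every group — no Simpson reversal.

No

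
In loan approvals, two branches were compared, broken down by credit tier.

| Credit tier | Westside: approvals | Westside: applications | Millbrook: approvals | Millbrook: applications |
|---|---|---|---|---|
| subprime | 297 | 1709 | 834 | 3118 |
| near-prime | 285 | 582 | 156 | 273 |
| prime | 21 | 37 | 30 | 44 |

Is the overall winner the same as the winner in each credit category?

Subprime: Westside 297/1709 = 17.4%, Millbrook 834/3118 = 26.7% → Millbrook
Near-prime: Westside 285/582 = 49.0%, Millbrook 156/273 = 57.1% → Millbrook
Prime: Westside 21/37 = 56.8%, Millbrook 30/44 = 68.2% → Millbrook
Overall: Westside 603/2328 = 25.9%, Millbrook 1020/3435 = 29.7% → Millbrook
Millbrook wins overall and in every credit group — no reversal.

Yes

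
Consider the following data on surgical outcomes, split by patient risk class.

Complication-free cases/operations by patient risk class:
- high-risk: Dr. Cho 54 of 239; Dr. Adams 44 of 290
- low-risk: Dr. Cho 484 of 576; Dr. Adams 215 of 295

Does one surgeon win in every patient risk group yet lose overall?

No

High-risk: Dr. Cho 54/239 = 22.6%, Dr. Adams 44/290 = 15.2% → Dr. Cho
Low-risk: Dr. Cho 484/576 = 84.0%, Dr. Adams 215/295 = 72.9% → Dr. Cho
Overall: Dr. Cho 538/815 = 66.0%, Dr. Adams 259/585 = 44.3% → Dr. Cho
Dr. Cho wins overall and in every patient risk group — no reversal.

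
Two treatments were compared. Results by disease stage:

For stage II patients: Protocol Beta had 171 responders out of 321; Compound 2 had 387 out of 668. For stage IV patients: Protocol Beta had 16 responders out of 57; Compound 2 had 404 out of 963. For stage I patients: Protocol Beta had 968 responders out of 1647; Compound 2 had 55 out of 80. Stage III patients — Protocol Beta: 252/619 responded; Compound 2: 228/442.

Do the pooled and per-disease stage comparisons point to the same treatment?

No

Stage II: Protocol Beta 171/321 = 53.3%, Compound 2 387/668 = 57.9% → Compound 2
Stage IV: Protocol Beta 16/57 = 28.1%, Compound 2 404/963 = 42.0% → Compound 2
Stage I: Protocol Beta 968/1647 = 58.8%, Compound 2 55/80 = 68.8% → Compound 2
Stage III: Protocol Beta 252/619 = 40.7%, Compound 2 228/442 = 51.6% → Compound 2
Overall: Protocol Beta 1407/2644 = 53.2%, Compound 2 1074/2153 = 49.9% → Protocol Beta
Compound 2 wins each disease group but Protocol Beta wins overall — the comparison reverses. Compound 2's patients skew toward stage IV, which has a lower base rate.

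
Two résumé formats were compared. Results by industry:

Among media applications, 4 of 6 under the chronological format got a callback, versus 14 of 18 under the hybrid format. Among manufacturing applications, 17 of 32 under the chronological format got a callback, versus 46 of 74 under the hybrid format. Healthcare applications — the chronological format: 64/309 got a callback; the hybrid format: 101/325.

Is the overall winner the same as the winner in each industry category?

Media: the chronological format 4/6 = 66.7%, the hybrid format 14/18 = 77.8% → the hybrid format
Manufacturing: the chronological format 17/32 = 53.1%, the hybrid format 46/74 = 62.2% → the hybrid format
Healthcare: the chronological format 64/309 = 20.7%, the hybrid format 101/325 = 31.1% → the hybrid format
Overall: the chronological format 85/347 = 24.5%, the hybrid format 161/417 = 38.6% → the hybrid format
The hybrid format wins overall and in every industry group — no reversal.

Yes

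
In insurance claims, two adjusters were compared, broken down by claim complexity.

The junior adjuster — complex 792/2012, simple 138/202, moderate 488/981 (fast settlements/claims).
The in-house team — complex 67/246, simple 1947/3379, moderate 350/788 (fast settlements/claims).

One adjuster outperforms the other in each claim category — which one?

Complex: the junior adjuster 792/2012 = 39.4%, the in-house team 67/246 = 27.2% → the junior adjuster
Simple: the junior adjuster 138/202 = 68.3%, the in-house team 1947/3379 = 57.6% → the junior adjuster
Moderate: the junior adjuster 488/981 = 49.7%, the in-house team 350/788 = 44.4% → the junior adjuster
The junior adjuster has the higher rate in all 3 groups.

the junior adjuster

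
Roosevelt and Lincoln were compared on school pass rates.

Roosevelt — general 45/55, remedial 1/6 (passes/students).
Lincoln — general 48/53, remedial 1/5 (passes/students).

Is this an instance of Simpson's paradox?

General: Roosevelt 45/55 = 81.8%, Lincoln 48/53 = 90.6% → Lincoln
Remedial: Roosevelt 1/6 = 16.7%, Lincoln 1/5 = 20.0% → Lincoln
Overall: Roosevelt 46/61 = 75.4%, Lincoln 49/58 = 84.5% → Lincoln
Lincoln wins overall and in every student group — no reversal.

No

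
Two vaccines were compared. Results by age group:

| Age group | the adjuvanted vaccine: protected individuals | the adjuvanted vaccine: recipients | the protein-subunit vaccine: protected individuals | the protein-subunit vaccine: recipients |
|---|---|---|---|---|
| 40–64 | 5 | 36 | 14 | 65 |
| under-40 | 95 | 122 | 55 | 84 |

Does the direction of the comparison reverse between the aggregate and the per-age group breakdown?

40–64: the adjuvanted vaccine 5/36 = 13.9%, the protein-subunit vaccine 14/65 = 21.5% → the protein-subunit vaccine
Under-40: the adjuvanted vaccine 95/122 = 77.9%, the protein-subunit vaccine 55/84 = 65.5% → the adjuvanted vaccine
Overall: the adjuvanted vaccine 100/158 = 63.3%, the protein-subunit vaccine 69/149 = 46.3% → the adjuvanted vaccine
Neither sweeps: the adjuvanted vaccine wins 1 of 2 groups, the protein-subunit vaccine wins 1. The adjuvanted vaccine wins overall but not every group — no Simpson reversal.

No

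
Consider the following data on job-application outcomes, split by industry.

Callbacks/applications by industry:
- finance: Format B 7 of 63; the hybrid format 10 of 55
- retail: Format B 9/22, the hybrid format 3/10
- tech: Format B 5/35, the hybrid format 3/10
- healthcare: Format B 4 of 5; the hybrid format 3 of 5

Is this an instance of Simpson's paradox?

No

Finance: Format B 7/63 = 11.1%, the hybrid format 10/55 = 18.2% → the hybrid format
Retail: Format B 9/22 = 40.9%, the hybrid format 3/10 = 30.0% → Format B
Tech: Format B 5/35 = 14.3%, the hybrid format 3/10 = 30.0% → the hybrid format
Healthcare: Format B 4/5 = 80.0%, the hybrid format 3/5 = 60.0% → Format B
Overall: Format B 25/125 = 20.0%, the hybrid format 19/80 = 23.8% → the hybrid format
Neither sweeps: Format B wins 2 of 4 groups, the hybrid format wins 2. The hybrid format wins overall but not every group — no Simpson reversal.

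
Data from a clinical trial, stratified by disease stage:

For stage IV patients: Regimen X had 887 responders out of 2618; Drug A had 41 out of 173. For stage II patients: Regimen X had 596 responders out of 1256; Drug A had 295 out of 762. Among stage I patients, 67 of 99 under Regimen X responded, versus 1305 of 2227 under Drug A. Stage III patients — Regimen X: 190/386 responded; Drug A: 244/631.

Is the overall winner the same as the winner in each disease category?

No

Stage IV: Regimen X 887/2618 = 33.9%, Drug A 41/173 = 23.7% → Regimen X
Stage II: Regimen X 596/1256 = 47.5%, Drug A 295/762 = 38.7% → Regimen X
Stage I: Regimen X 67/99 = 67.7%, Drug A 1305/2227 = 58.6% → Regimen X
Stage III: Regimen X 190/386 = 49.2%, Drug A 244/631 = 38.7% → Regimen X
Overall: Regimen X 1740/4359 = 39.9%, Drug A 1885/3793 = 49.7% → Drug A
Regimen X wins each disease group but Drug A wins overall — the comparison reverses. Regimen X's patients skew toward stage IV, which has a lower base rate.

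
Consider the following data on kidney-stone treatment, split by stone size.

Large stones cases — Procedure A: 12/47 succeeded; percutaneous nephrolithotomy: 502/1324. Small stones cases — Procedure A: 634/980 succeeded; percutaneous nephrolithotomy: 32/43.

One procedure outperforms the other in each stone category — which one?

percutaneous nephrolithotomy

Large stones: Procedure A 12/47 = 25.5%, percutaneous nephrolithotomy 502/1324 = 37.9% → percutaneous nephrolithotomy
Small stones: Procedure A 634/980 = 64.7%, percutaneous nephrolithotomy 32/43 = 74.4% → percutaneous nephrolithotomy
Percutaneous nephrolithotomy has the higher rate in both groups.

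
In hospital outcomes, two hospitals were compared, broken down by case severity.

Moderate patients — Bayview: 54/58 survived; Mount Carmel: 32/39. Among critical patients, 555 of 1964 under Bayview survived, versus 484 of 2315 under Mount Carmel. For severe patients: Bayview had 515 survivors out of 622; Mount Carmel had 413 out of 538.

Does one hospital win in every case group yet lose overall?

Moderate: Bayview 54/58 = 93.1%, Mount Carmel 32/39 = 82.1% → Bayview
Critical: Bayview 555/1964 = 28.3%, Mount Carmel 484/2315 = 20.9% → Bayview
Severe: Bayview 515/622 = 82.8%, Mount Carmel 413/538 = 76.8% → Bayview
Overall: Bayview 1124/2644 = 42.5%, Mount Carmel 929/2892 = 32.1% → Bayview
Bayview wins overall and in every case group — no reversal.

No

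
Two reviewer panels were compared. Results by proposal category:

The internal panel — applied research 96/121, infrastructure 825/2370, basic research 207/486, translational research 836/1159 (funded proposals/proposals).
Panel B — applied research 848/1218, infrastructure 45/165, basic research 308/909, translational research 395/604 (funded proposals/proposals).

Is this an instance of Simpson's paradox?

Yes

Applied research: the internal panel 96/121 = 79.3%, Panel B 848/1218 = 69.6% → the internal panel
Infrastructure: the internal panel 825/2370 = 34.8%, Panel B 45/165 = 27.3% → the internal panel
Basic research: the internal panel 207/486 = 42.6%, Panel B 308/909 = 33.9% → the internal panel
Translational research: the internal panel 836/1159 = 72.1%, Panel B 395/604 = 65.4% → the internal panel
Overall: the internal panel 1964/4136 = 47.5%, Panel B 1596/2896 = 55.1% → Panel B
The internal panel wins each proposal group but Panel B wins overall — the comparison reverses. The internal panel's proposals skew toward infrastructure, which has a lower base rate.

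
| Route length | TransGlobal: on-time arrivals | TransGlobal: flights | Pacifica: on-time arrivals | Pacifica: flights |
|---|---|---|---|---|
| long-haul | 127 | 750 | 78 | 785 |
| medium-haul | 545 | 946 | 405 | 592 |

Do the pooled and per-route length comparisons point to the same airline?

Long-haul: TransGlobal 127/750 = 16.9%, Pacifica 78/785 = 9.9% → TransGlobal
Medium-haul: TransGlobal 545/946 = 57.6%, Pacifica 405/592 = 68.4% → Pacifica
Overall: TransGlobal 672/1696 = 39.6%, Pacifica 483/1377 = 35.1% → TransGlobal
Neither sweeps: TransGlobal wins 1 of 2 groups, Pacifica wins 1. TransGlobal wins overall but not every group — no Simpson reversal.

No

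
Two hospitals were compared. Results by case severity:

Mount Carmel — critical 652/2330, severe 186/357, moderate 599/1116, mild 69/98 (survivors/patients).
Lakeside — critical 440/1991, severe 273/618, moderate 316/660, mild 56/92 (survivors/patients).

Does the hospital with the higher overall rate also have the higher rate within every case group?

Yes

Critical: Mount Carmel 652/2330 = 28.0%, Lakeside 440/1991 = 22.1% → Mount Carmel
Severe: Mount Carmel 186/357 = 52.1%, Lakeside 273/618 = 44.2% → Mount Carmel
Moderate: Mount Carmel 599/1116 = 53.7%, Lakeside 316/660 = 47.9% → Mount Carmel
Mild: Mount Carmel 69/98 = 70.4%, Lakeside 56/92 = 60.9% → Mount Carmel
Overall: Mount Carmel 1506/3901 = 38.6%, Lakeside 1085/3361 = 32.3% → Mount Carmel
Mount Carmel wins overall and in every case group — no reversal.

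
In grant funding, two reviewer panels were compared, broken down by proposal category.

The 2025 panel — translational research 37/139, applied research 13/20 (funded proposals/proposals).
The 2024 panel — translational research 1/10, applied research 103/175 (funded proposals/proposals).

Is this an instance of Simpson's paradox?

Translational research: the 2025 panel 37/139 = 26.6%, the 2024 panel 1/10 = 10.0% → the 2025 panel
Applied research: the 2025 panel 13/20 = 65.0%, the 2024 panel 103/175 = 58.9% → the 2025 panel
Overall: the 2025 panel 50/159 = 31.4%, the 2024 panel 104/185 = 56.2% → the 2024 panel
The 2025 panel wins each proposal group but the 2024 panel wins overall — the comparison reverses. The 2025 panel's proposals skew toward translational research, which has a lower base rate.

Yes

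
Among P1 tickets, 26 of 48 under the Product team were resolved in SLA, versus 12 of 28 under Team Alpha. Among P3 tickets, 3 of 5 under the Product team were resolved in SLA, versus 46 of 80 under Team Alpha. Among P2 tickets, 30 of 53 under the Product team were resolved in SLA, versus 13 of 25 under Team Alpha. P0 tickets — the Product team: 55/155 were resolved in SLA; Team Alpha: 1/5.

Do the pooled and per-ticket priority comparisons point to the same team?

No

P1: the Product team 26/48 = 54.2%, Team Alpha 12/28 = 42.9% → the Product team
P3: the Product team 3/5 = 60.0%, Team Alpha 46/80 = 57.5% → the Product team
P2: the Product team 30/53 = 56.6%, Team Alpha 13/25 = 52.0% → the Product team
P0: the Product team 55/155 = 35.5%, Team Alpha 1/5 = 20.0% → the Product team
Overall: the Product team 114/261 = 43.7%, Team Alpha 72/138 = 52.2% → Team Alpha
The Product team wins each ticket group but Team Alpha wins overall — the comparison reverses. The Product team's tickets skew toward P0, which has a lower base rate.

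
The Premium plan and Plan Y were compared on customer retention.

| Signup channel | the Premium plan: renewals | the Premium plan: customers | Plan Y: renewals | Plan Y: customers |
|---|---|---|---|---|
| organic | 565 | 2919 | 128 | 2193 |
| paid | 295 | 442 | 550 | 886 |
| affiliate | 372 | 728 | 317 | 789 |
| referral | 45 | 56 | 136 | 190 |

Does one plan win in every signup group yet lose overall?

Organic: the Premium plan 565/2919 = 19.4%, Plan Y 128/2193 = 5.8% → the Premium plan
Paid: the Premium plan 295/442 = 66.7%, Plan Y 550/886 = 62.1% → the Premium plan
Affiliate: the Premium plan 372/728 = 51.1%, Plan Y 317/789 = 40.2% → the Premium plan
Referral: the Premium plan 45/56 = 80.4%, Plan Y 136/190 = 71.6% → the Premium plan
Overall: the Premium plan 1277/4145 = 30.8%, Plan Y 1131/4058 = 27.9% → the Premium plan
The Premium plan wins overall and in every signup group — no reversal.

No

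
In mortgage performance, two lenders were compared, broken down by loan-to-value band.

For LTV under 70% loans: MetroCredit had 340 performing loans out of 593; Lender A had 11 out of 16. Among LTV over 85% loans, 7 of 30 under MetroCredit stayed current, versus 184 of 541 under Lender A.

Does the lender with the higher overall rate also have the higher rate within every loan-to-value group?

No

LTV under 70%: MetroCredit 340/593 = 57.3%, Lender A 11/16 = 68.8% → Lender A
LTV over 85%: MetroCredit 7/30 = 23.3%, Lender A 184/541 = 34.0% → Lender A
Overall: MetroCredit 347/623 = 55.7%, Lender A 195/557 = 35.0% → MetroCredit
Lender A wins each loan-to-value group but MetroCredit wins overall — the comparison reverses. Lender A's loans skew toward LTV over 85%, which has a lower base rate.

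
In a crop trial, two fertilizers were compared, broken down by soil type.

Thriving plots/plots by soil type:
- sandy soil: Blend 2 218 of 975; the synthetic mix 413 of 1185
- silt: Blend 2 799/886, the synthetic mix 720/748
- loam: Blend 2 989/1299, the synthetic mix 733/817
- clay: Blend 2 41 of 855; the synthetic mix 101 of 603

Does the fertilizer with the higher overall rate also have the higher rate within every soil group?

Yes

Sandy soil: Blend 2 218/975 = 22.4%, the synthetic mix 413/1185 = 34.9% → the synthetic mix
Silt: Blend 2 799/886 = 90.2%, the synthetic mix 720/748 = 96.3% → the synthetic mix
Loam: Blend 2 989/1299 = 76.1%, the synthetic mix 733/817 = 89.7% → the synthetic mix
Clay: Blend 2 41/855 = 4.8%, the synthetic mix 101/603 = 16.7% → the synthetic mix
Overall: Blend 2 2047/4015 = 51.0%, the synthetic mix 1967/3353 = 58.7% → the synthetic mix
The synthetic mix wins overall and in every soil group — no reversal.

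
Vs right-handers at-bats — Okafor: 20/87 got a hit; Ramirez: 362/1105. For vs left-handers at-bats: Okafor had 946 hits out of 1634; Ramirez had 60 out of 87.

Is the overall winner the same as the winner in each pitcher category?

Vs right-handers: Okafor 20/87 = 23.0%, Ramirez 362/1105 = 32.8% → Ramirez
Vs left-handers: Okafor 946/1634 = 57.9%, Ramirez 60/87 = 69.0% → Ramirez
Overall: Okafor 966/1721 = 56.1%, Ramirez 422/1192 = 35.4% → Okafor
Ramirez wins each pitcher group but Okafor wins overall — the comparison reverses. Ramirez's at-bats skew toward vs right-handers, which has a lower base rate.

No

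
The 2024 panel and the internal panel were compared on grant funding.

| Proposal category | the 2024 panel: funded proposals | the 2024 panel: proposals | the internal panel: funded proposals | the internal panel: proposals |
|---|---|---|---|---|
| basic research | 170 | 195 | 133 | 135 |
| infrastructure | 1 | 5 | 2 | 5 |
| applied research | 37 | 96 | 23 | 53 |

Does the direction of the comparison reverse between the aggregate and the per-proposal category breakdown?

Basic research: the 2024 panel 170/195 = 87.2%, the internal panel 133/135 = 98.5% → the internal panel
Infrastructure: the 2024 panel 1/5 = 20.0%, the internal panel 2/5 = 40.0% → the internal panel
Applied research: the 2024 panel 37/96 = 38.5%, the internal panel 23/53 = 43.4% → the internal panel
Overall: the 2024 panel 208/296 = 70.3%, the internal panel 158/193 = 81.9% → the internal panel
The internal panel wins overall and in every proposal group — no reversal.

No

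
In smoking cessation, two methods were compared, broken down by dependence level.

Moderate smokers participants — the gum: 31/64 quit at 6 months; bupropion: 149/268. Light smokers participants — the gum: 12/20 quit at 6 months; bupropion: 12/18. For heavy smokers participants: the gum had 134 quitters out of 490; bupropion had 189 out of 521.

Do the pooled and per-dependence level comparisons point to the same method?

Moderate smokers: the gum 31/64 = 48.4%, bupropion 149/268 = 55.6% → bupropion
Light smokers: the gum 12/20 = 60.0%, bupropion 12/18 = 66.7% → bupropion
Heavy smokers: the gum 134/490 = 27.3%, bupropion 189/521 = 36.3% → bupropion
Overall: the gum 177/574 = 30.8%, bupropion 350/807 = 43.4% → bupropion
Bupropion wins overall and in every dependence group — no reversal.

Yes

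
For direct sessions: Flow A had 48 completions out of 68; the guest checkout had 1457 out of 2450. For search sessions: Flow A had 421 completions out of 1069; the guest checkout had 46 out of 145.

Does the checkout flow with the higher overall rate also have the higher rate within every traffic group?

Direct: Flow A 48/68 = 70.6%, the guest checkout 1457/2450 = 59.5% → Flow A
Search: Flow A 421/1069 = 39.4%, the guest checkout 46/145 = 31.7% → Flow A
Overall: Flow A 469/1137 = 41.2%, the guest checkout 1503/2595 = 57.9% → the guest checkout
Flow A wins each traffic group but the guest checkout wins overall — the comparison reverses. Flow A's sessions skew toward search, which has a lower base rate.

No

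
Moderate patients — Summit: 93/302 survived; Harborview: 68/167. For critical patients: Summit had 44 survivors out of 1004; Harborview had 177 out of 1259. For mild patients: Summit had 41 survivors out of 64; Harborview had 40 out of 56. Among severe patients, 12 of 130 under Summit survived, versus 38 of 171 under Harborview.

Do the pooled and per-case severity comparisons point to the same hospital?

Yes

Moderate: Summit 93/302 = 30.8%, Harborview 68/167 = 40.7% → Harborview
Critical: Summit 44/1004 = 4.4%, Harborview 177/1259 = 14.1% → Harborview
Mild: Summit 41/64 = 64.1%, Harborview 40/56 = 71.4% → Harborview
Severe: Summit 12/130 = 9.2%, Harborview 38/171 = 22.2% → Harborview
Overall: Summit 190/1500 = 12.7%, Harborview 323/1653 = 19.5% → Harborview
Harborview wins overall and in every case group — no reversal.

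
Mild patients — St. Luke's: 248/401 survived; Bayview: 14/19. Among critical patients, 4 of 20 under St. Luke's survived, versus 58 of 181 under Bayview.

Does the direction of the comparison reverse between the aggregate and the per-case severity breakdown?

Mild: St. Luke's 248/401 = 61.8%, Bayview 14/19 = 73.7% → Bayview
Critical: St. Luke's 4/20 = 20.0%, Bayview 58/181 = 32.0% → Bayview
Overall: St. Luke's 252/421 = 59.9%, Bayview 72/200 = 36.0% → St. Luke's
Bayview wins each case group but St. Luke's wins overall — the comparison reverses. Bayview's patients skew toward critical, which has a lower base rate.

Yes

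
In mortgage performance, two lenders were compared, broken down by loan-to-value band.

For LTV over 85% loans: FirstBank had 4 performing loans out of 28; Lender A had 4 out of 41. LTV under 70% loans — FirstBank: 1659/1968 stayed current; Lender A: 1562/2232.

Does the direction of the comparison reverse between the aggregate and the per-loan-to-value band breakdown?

No

LTV over 85%: FirstBank 4/28 = 14.3%, Lender A 4/41 = 9.8% → FirstBank
LTV under 70%: FirstBank 1659/1968 = 84.3%, Lender A 1562/2232 = 70.0% → FirstBank
Overall: FirstBank 1663/1996 = 83.3%, Lender A 1566/2273 = 68.9% → FirstBank
FirstBank wins overall and in every loan-to-value group — no reversal.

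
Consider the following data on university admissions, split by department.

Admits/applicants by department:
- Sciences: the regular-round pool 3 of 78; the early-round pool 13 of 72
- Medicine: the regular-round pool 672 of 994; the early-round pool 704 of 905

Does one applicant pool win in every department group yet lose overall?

Sciences: the regular-round pool 3/78 = 3.8%, the early-round pool 13/72 = 18.1% → the early-round pool
Medicine: the regular-round pool 672/994 = 67.6%, the early-round pool 704/905 = 77.8% → the early-round pool
Overall: the regular-round pool 675/1072 = 63.0%, the early-round pool 717/977 = 73.4% → the early-round pool
The early-round pool wins overall and in every department group — no reversal.

No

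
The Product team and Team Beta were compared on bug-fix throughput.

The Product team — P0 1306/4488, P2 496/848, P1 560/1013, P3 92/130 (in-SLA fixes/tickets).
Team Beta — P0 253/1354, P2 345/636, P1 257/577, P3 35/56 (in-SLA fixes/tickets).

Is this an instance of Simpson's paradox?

P0: the Product team 1306/4488 = 29.1%, Team Beta 253/1354 = 18.7% → the Product team
P2: the Product team 496/848 = 58.5%, Team Beta 345/636 = 54.2% → the Product team
P1: the Product team 560/1013 = 55.3%, Team Beta 257/577 = 44.5% → the Product team
P3: the Product team 92/130 = 70.8%, Team Beta 35/56 = 62.5% → the Product team
Overall: the Product team 2454/6479 = 37.9%, Team Beta 890/2623 = 33.9% → the Product team
The Product team wins overall and in every ticket group — no reversal.

No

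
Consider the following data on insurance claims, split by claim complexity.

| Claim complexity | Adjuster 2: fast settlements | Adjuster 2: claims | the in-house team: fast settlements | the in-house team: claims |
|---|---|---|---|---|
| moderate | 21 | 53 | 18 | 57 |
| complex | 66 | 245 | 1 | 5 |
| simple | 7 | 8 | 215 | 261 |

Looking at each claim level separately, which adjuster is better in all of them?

Adjuster 2

Moderate: Adjuster 2 21/53 = 39.6%, the in-house team 18/57 = 31.6% → Adjuster 2
Complex: Adjuster 2 66/245 = 26.9%, the in-house team 1/5 = 20.0% → Adjuster 2
Simple: Adjuster 2 7/8 = 87.5%, the in-house team 215/261 = 82.4% → Adjuster 2
Adjuster 2 has the higher rate in all 3 groups.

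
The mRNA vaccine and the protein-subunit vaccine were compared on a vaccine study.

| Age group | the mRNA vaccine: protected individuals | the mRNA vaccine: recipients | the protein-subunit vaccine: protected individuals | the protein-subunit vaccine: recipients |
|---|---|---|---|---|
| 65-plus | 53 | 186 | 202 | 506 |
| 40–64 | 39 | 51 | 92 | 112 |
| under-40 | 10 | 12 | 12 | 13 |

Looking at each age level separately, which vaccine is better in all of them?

65-plus: the mRNA vaccine 53/186 = 28.5%, the protein-subunit vaccine 202/506 = 39.9% → the protein-subunit vaccine
40–64: the mRNA vaccine 39/51 = 76.5%, the protein-subunit vaccine 92/112 = 82.1% → the protein-subunit vaccine
Under-40: the mRNA vaccine 10/12 = 83.3%, the protein-subunit vaccine 12/13 = 92.3% → the protein-subunit vaccine
The protein-subunit vaccine has the higher rate in all 3 groups.

the protein-subunit vaccine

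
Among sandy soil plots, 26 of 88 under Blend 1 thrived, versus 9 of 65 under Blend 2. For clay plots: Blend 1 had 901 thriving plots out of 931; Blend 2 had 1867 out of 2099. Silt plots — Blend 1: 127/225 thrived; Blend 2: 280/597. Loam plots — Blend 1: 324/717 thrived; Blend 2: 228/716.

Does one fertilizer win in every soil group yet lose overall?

Sandy soil: Blend 1 26/88 = 29.5%, Blend 2 9/65 = 13.8% → Blend 1
Clay: Blend 1 901/931 = 96.8%, Blend 2 1867/2099 = 88.9% → Blend 1
Silt: Blend 1 127/225 = 56.4%, Blend 2 280/597 = 46.9% → Blend 1
Loam: Blend 1 324/717 = 45.2%, Blend 2 228/716 = 31.8% → Blend 1
Overall: Blend 1 1378/1961 = 70.3%, Blend 2 2384/3477 = 68.6% → Blend 1
Blend 1 wins overall and in every soil group — no reversal.

No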